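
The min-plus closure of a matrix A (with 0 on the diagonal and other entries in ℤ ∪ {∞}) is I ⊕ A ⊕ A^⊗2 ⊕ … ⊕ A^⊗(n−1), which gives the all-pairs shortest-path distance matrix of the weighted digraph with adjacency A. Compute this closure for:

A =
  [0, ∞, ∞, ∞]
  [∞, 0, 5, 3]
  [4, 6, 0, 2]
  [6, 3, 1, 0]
Closure =
  [0, ∞, ∞, ∞]
  [8, 0, 4, 3]
  [4, 5, 0, 2]
  [5, 3, 1, 0]

This is the Floyd-Warshall all-pairs shortest-path computation. For each intermediate vertex k = 0, 1, …, 3, update dist[i][j] ← min(dist[i][j], dist[i][k] + dist[k][j]). The final matrix gives, for each (i, j), the minimum total weight of any directed path from i to j (possibly empty when i = j).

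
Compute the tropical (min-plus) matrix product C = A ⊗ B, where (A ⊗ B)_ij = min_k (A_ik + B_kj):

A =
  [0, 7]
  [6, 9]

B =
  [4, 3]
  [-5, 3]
A ⊗ B =
  [2, 3]
  [4, 9]

Apply the min-plus product entry-by-entry:
  C[0][0] = min over k of (A[0][0] + B[0][0] = 0 + 4 = 4, A[0][1] + B[1][0] = 7 + -5 = 2) = 2 (attained at k = 1)
  C[0][1] = min over k of (A[0][0] + B[0][1] = 0 + 3 = 3, A[0][1] + B[1][1] = 7 + 3 = 10) = 3 (attained at k = 0)
  C[1][0] = min over k of (A[1][0] + B[0][0] = 6 + 4 = 10, A[1][1] + B[1][0] = 9 + -5 = 4) = 4 (attained at k = 1)
  C[1][1] = min over k of (A[1][0] + B[0][1] = 6 + 3 = 9, A[1][1] + B[1][1] = 9 + 3 = 12) = 9 (attained at k = 0)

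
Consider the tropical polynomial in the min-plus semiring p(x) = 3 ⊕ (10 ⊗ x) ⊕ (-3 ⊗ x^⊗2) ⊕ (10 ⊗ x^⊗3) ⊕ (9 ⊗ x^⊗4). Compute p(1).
p(1) = -1

A tropical monomial a ⊗ x^⊗i evaluates to a + i · x. Evaluating each term at x = 1:
  Term 0 contributes 3 + 0 · 1 = 3
  Term 1 contributes 10 + 1 · 1 = 11
  Term 2 contributes -3 + 2 · 1 = -1
  Term 3 contributes 10 + 3 · 1 = 13
  Term 4 contributes 9 + 4 · 1 = 13
p(1) = ⊕ of these = min[3, 11, -1, 13, 13] = -1.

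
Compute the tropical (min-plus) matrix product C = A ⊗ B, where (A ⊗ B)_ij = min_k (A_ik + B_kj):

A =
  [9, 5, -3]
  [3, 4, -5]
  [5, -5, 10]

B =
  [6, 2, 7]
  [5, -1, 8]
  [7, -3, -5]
A ⊗ B =
  [4, -6, -8]
  [2, -8, -10]
  [0, -6, 3]

Apply the min-plus product entry-by-entry:
  C[0][0] = min over k of (A[0][0] + B[0][0] = 9 + 6 = 15, A[0][1] + B[1][0] = 5 + 5 = 10, A[0][2] + B[2][0] = -3 + 7 = 4) = 4 (attained at k = 2)
  C[0][1] = min over k of (A[0][0] + B[0][1] = 9 + 2 = 11, A[0][1] + B[1][1] = 5 + -1 = 4, A[0][2] + B[2][1] = -3 + -3 = -6) = -6 (attained at k = 2)
  C[0][2] = min over k of (A[0][0] + B[0][2] = 9 + 7 = 16, A[0][1] + B[1][2] = 5 + 8 = 13, A[0][2] + B[2][2] = -3 + -5 = -8) = -8 (attained at k = 2)
  C[1][0] = min over k of (A[1][0] + B[0][0] = 3 + 6 = 9, A[1][1] + B[1][0] = 4 + 5 = 9, A[1][2] + B[2][0] = -5 + 7 = 2) = 2 (attained at k = 2)
  C[1][1] = min over k of (A[1][0] + B[0][1] = 3 + 2 = 5, A[1][1] + B[1][1] = 4 + -1 = 3, A[1][2] + B[2][1] = -5 + -3 = -8) = -8 (attained at k = 2)
  C[1][2] = min over k of (A[1][0] + B[0][2] = 3 + 7 = 10, A[1][1] + B[1][2] = 4 + 8 = 12, A[1][2] + B[2][2] = -5 + -5 = -10) = -10 (attained at k = 2)
  C[2][0] = min over k of (A[2][0] + B[0][0] = 5 + 6 = 11, A[2][1] + B[1][0] = -5 + 5 = 0, A[2][2] + B[2][0] = 10 + 7 = 17) = 0 (attained at k = 1)
  C[2][1] = min over k of (A[2][0] + B[0][1] = 5 + 2 = 7, A[2][1] + B[1][1] = -5 + -1 = -6, A[2][2] + B[2][1] = 10 + -3 = 7) = -6 (attained at k = 1)
  C[2][2] = min over k of (A[2][0] + B[0][2] = 5 + 7 = 12, A[2][1] + B[1][2] = -5 + 8 = 3, A[2][2] + B[2][2] = 10 + -5 = 5) = 3 (attained at k = 1)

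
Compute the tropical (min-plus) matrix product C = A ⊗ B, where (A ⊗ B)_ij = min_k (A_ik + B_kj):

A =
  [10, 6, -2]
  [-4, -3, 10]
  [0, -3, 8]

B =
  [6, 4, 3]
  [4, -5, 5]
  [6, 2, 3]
A ⊗ B =
  [4, 0, 1]
  [1, -8, -1]
  [1, -8, 2]

Apply the min-plus product entry-by-entry:
  C[0][0] = min over k of (A[0][0] + B[0][0] = 10 + 6 = 16, A[0][1] + B[1][0] = 6 + 4 = 10, A[0][2] + B[2][0] = -2 + 6 = 4) = 4 (attained at k = 2)
  C[0][1] = min over k of (A[0][0] + B[0][1] = 10 + 4 = 14, A[0][1] + B[1][1] = 6 + -5 = 1, A[0][2] + B[2][1] = -2 + 2 = 0) = 0 (attained at k = 2)
  C[0][2] = min over k of (A[0][0] + B[0][2] = 10 + 3 = 13, A[0][1] + B[1][2] = 6 + 5 = 11, A[0][2] + B[2][2] = -2 + 3 = 1) = 1 (attained at k = 2)
  C[1][0] = min over k of (A[1][0] + B[0][0] = -4 + 6 = 2, A[1][1] + B[1][0] = -3 + 4 = 1, A[1][2] + B[2][0] = 10 + 6 = 16) = 1 (attained at k = 1)
  C[1][1] = min over k of (A[1][0] + B[0][1] = -4 + 4 = 0, A[1][1] + B[1][1] = -3 + -5 = -8, A[1][2] + B[2][1] = 10 + 2 = 12) = -8 (attained at k = 1)
  C[1][2] = min over k of (A[1][0] + B[0][2] = -4 + 3 = -1, A[1][1] + B[1][2] = -3 + 5 = 2, A[1][2] + B[2][2] = 10 + 3 = 13) = -1 (attained at k = 0)
  C[2][0] = min over k of (A[2][0] + B[0][0] = 0 + 6 = 6, A[2][1] + B[1][0] = -3 + 4 = 1, A[2][2] + B[2][0] = 8 + 6 = 14) = 1 (attained at k = 1)
  C[2][1] = min over k of (A[2][0] + B[0][1] = 0 + 4 = 4, A[2][1] + B[1][1] = -3 + -5 = -8, A[2][2] + B[2][1] = 8 + 2 = 10) = -8 (attained at k = 1)
  C[2][2] = min over k of (A[2][0] + B[0][2] = 0 + 3 = 3, A[2][1] + B[1][2] = -3 + 5 = 2, A[2][2] + B[2][2] = 8 + 3 = 11) = 2 (attained at k = 1)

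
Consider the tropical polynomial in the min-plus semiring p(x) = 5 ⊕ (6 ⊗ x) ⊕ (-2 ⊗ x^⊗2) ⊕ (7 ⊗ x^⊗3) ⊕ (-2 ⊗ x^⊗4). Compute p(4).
p(4) = 5

A tropical monomial a ⊗ x^⊗i evaluates to a + i · x. Evaluating each term at x = 4:
  Term 0 contributes 5 + 0 · 4 = 5
  Term 1 contributes 6 + 1 · 4 = 10
  Term 2 contributes -2 + 2 · 4 = 6
  Term 3 contributes 7 + 3 · 4 = 19
  Term 4 contributes -2 + 4 · 4 = 14
p(4) = ⊕ of these = min[5, 10, 6, 19, 14] = 5.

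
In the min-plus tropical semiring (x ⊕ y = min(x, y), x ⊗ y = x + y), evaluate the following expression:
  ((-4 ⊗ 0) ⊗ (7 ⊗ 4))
((-4 ⊗ 0) ⊗ (7 ⊗ 4)) = 7

Expand innermost to outermost. Recall ⊕ takes the minimum of its arguments and ⊗ takes their sum. Working out the expression ((-4 ⊗ 0) ⊗ (7 ⊗ 4)) gives 7.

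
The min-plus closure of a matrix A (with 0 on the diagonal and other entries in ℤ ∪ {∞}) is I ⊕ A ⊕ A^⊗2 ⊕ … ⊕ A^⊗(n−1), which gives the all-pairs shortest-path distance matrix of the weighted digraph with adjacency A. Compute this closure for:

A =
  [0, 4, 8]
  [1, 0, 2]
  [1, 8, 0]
Closure =
  [0, 4, 6]
  [1, 0, 2]
  [1, 5, 0]

This is the Floyd-Warshall all-pairs shortest-path computation. For each intermediate vertex k = 0, 1, …, 2, update dist[i][j] ← min(dist[i][j], dist[i][k] + dist[k][j]). The final matrix gives, for each (i, j), the minimum total weight of any directed path from i to j (possibly empty when i = j).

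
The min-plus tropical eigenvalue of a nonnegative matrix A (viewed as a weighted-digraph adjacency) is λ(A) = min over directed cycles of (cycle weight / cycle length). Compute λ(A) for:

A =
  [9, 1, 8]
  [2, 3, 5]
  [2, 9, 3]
λ(A) = 3/2

Enumerate directed cycles and compute their means (weight / length). Sample:
  cycle 0 → 0: weight = 9, length = 1, mean = 9/1 ≈ 9.000
  cycle 1 → 1: weight = 3, length = 1, mean = 3/1 ≈ 3.000
  cycle 2 → 2: weight = 3, length = 1, mean = 3/1 ≈ 3.000
  cycle 0 → 1 → 0: weight = 3, length = 2, mean = 3/2 ≈ 1.500
  cycle 0 → 2 → 0: weight = 10, length = 2, mean = 10/2 ≈ 5.000
  cycle 1 → 0 → 1: weight = 3, length = 2, mean = 3/2 ≈ 1.500
Minimum mean = 1.500, attained e.g. along the cycle 0 → 1 → 0 with weight 3 and length 2. So λ(A) = 3/2 = 3/2.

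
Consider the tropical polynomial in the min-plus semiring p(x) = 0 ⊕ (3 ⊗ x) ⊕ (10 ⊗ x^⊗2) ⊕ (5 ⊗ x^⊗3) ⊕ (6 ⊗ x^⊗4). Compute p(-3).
p(-3) = -6

A tropical monomial a ⊗ x^⊗i evaluates to a + i · x. Evaluating each term at x = -3:
  Term 0 contributes 0 + 0 · -3 = 0
  Term 1 contributes 3 + 1 · -3 = 0
  Term 2 contributes 10 + 2 · -3 = 4
  Term 3 contributes 5 + 3 · -3 = -4
  Term 4 contributes 6 + 4 · -3 = -6
p(-3) = ⊕ of these = min[0, 0, 4, -4, -6] = -6.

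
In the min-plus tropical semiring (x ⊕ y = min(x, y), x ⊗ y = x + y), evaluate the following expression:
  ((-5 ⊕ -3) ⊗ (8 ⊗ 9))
((-5 ⊕ -3) ⊗ (8 ⊗ 9)) = 12

Expand innermost to outermost. Recall ⊕ takes the minimum of its arguments and ⊗ takes their sum. Working out the expression ((-5 ⊕ -3) ⊗ (8 ⊗ 9)) gives 12.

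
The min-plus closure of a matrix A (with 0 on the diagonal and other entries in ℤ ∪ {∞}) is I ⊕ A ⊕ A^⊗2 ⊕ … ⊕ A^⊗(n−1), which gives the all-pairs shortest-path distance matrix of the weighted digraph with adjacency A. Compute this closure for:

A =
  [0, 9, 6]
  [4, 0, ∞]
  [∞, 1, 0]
Closure =
  [0, 7, 6]
  [4, 0, 10]
  [5, 1, 0]

This is the Floyd-Warshall all-pairs shortest-path computation. For each intermediate vertex k = 0, 1, …, 2, update dist[i][j] ← min(dist[i][j], dist[i][k] + dist[k][j]). The final matrix gives, for each (i, j), the minimum total weight of any directed path from i to j (possibly empty when i = j).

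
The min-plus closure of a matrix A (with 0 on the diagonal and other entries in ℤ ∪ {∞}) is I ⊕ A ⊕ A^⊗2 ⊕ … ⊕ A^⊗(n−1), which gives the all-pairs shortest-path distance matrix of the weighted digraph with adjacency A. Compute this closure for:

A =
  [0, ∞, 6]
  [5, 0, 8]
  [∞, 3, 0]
Closure =
  [0, 9, 6]
  [5, 0, 8]
  [8, 3, 0]

This is the Floyd-Warshall all-pairs shortest-path computation. For each intermediate vertex k = 0, 1, …, 2, update dist[i][j] ← min(dist[i][j], dist[i][k] + dist[k][j]). The final matrix gives, for each (i, j), the minimum total weight of any directed path from i to j (possibly empty when i = j).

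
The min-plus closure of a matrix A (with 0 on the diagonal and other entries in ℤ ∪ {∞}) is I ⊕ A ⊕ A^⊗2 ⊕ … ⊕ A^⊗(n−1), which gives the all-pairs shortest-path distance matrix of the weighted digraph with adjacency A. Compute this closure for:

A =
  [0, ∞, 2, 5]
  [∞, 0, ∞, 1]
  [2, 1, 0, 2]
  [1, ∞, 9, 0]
Closure =
  [0, 3, 2, 4]
  [2, 0, 4, 1]
  [2, 1, 0, 2]
  [1, 4, 3, 0]

This is the Floyd-Warshall all-pairs shortest-path computation. For each intermediate vertex k = 0, 1, …, 3, update dist[i][j] ← min(dist[i][j], dist[i][k] + dist[k][j]). The final matrix gives, for each (i, j), the minimum total weight of any directed path from i to j (possibly empty when i = j).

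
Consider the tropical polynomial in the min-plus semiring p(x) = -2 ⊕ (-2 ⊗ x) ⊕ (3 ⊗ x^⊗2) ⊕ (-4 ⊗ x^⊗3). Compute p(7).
p(7) = -2

A tropical monomial a ⊗ x^⊗i evaluates to a + i · x. Evaluating each term at x = 7:
  Term 0 contributes -2 + 0 · 7 = -2
  Term 1 contributes -2 + 1 · 7 = 5
  Term 2 contributes 3 + 2 · 7 = 17
  Term 3 contributes -4 + 3 · 7 = 17
p(7) = ⊕ of these = min[-2, 5, 17, 17] = -2.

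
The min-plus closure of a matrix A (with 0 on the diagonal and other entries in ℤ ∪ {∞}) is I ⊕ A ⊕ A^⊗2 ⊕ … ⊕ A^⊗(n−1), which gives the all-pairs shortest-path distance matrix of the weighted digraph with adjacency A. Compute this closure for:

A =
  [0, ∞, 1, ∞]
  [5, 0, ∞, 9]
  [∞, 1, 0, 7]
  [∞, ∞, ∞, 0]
Closure =
  [0, 2, 1, 8]
  [5, 0, 6, 9]
  [6, 1, 0, 7]
  [∞, ∞, ∞, 0]

This is the Floyd-Warshall all-pairs shortest-path computation. For each intermediate vertex k = 0, 1, …, 3, update dist[i][j] ← min(dist[i][j], dist[i][k] + dist[k][j]). The final matrix gives, for each (i, j), the minimum total weight of any directed path from i to j (possibly empty when i = j).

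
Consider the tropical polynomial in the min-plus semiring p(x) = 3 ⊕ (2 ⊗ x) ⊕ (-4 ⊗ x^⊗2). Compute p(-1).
p(-1) = -6

A tropical monomial a ⊗ x^⊗i evaluates to a + i · x. Evaluating each term at x = -1:
  Term 0 contributes 3 + 0 · -1 = 3
  Term 1 contributes 2 + 1 · -1 = 1
  Term 2 contributes -4 + 2 · -1 = -6
p(-1) = ⊕ of these = min[3, 1, -6] = -6.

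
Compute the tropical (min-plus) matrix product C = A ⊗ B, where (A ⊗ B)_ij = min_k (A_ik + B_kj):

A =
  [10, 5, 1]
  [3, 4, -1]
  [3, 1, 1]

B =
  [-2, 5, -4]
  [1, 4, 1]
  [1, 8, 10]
A ⊗ B =
  [2, 9, 6]
  [0, 7, -1]
  [1, 5, -1]

Apply the min-plus product entry-by-entry:
  C[0][0] = min over k of (A[0][0] + B[0][0] = 10 + -2 = 8, A[0][1] + B[1][0] = 5 + 1 = 6, A[0][2] + B[2][0] = 1 + 1 = 2) = 2 (attained at k = 2)
  C[0][1] = min over k of (A[0][0] + B[0][1] = 10 + 5 = 15, A[0][1] + B[1][1] = 5 + 4 = 9, A[0][2] + B[2][1] = 1 + 8 = 9) = 9 (attained at k = 1)
  C[0][2] = min over k of (A[0][0] + B[0][2] = 10 + -4 = 6, A[0][1] + B[1][2] = 5 + 1 = 6, A[0][2] + B[2][2] = 1 + 10 = 11) = 6 (attained at k = 0)
  C[1][0] = min over k of (A[1][0] + B[0][0] = 3 + -2 = 1, A[1][1] + B[1][0] = 4 + 1 = 5, A[1][2] + B[2][0] = -1 + 1 = 0) = 0 (attained at k = 2)
  C[1][1] = min over k of (A[1][0] + B[0][1] = 3 + 5 = 8, A[1][1] + B[1][1] = 4 + 4 = 8, A[1][2] + B[2][1] = -1 + 8 = 7) = 7 (attained at k = 2)
  C[1][2] = min over k of (A[1][0] + B[0][2] = 3 + -4 = -1, A[1][1] + B[1][2] = 4 + 1 = 5, A[1][2] + B[2][2] = -1 + 10 = 9) = -1 (attained at k = 0)
  C[2][0] = min over k of (A[2][0] + B[0][0] = 3 + -2 = 1, A[2][1] + B[1][0] = 1 + 1 = 2, A[2][2] + B[2][0] = 1 + 1 = 2) = 1 (attained at k = 0)
  C[2][1] = min over k of (A[2][0] + B[0][1] = 3 + 5 = 8, A[2][1] + B[1][1] = 1 + 4 = 5, A[2][2] + B[2][1] = 1 + 8 = 9) = 5 (attained at k = 1)
  C[2][2] = min over k of (A[2][0] + B[0][2] = 3 + -4 = -1, A[2][1] + B[1][2] = 1 + 1 = 2, A[2][2] + B[2][2] = 1 + 10 = 11) = -1 (attained at k = 0)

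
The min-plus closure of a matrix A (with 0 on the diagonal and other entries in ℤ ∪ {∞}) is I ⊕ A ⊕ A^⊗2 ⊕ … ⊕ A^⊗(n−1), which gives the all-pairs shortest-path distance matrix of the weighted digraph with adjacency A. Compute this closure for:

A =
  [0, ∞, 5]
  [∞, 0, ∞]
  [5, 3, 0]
Closure =
  [0, 8, 5]
  [∞, 0, ∞]
  [5, 3, 0]

This is the Floyd-Warshall all-pairs shortest-path computation. For each intermediate vertex k = 0, 1, …, 2, update dist[i][j] ← min(dist[i][j], dist[i][k] + dist[k][j]). The final matrix gives, for each (i, j), the minimum total weight of any directed path from i to j (possibly empty when i = j).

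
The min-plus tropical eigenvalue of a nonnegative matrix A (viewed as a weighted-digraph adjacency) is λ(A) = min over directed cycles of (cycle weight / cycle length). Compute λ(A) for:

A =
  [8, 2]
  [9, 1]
λ(A) = 1

Enumerate directed cycles and compute their means (weight / length). Sample:
  cycle 0 → 0: weight = 8, length = 1, mean = 8/1 ≈ 8.000
  cycle 1 → 1: weight = 1, length = 1, mean = 1/1 ≈ 1.000
  cycle 0 → 1 → 0: weight = 11, length = 2, mean = 11/2 ≈ 5.500
  cycle 1 → 0 → 1: weight = 11, length = 2, mean = 11/2 ≈ 5.500
Minimum mean = 1.000, attained e.g. along the cycle 1 → 1 with weight 1 and length 1. So λ(A) = 1/1 = 1.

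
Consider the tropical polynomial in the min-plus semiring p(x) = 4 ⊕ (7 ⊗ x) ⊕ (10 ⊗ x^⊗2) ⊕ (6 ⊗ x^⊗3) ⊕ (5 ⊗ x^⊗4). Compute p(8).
p(8) = 4

A tropical monomial a ⊗ x^⊗i evaluates to a + i · x. Evaluating each term at x = 8:
  Term 0 contributes 4 + 0 · 8 = 4
  Term 1 contributes 7 + 1 · 8 = 15
  Term 2 contributes 10 + 2 · 8 = 26
  Term 3 contributes 6 + 3 · 8 = 30
  Term 4 contributes 5 + 4 · 8 = 37
p(8) = ⊕ of these = min[4, 15, 26, 30, 37] = 4.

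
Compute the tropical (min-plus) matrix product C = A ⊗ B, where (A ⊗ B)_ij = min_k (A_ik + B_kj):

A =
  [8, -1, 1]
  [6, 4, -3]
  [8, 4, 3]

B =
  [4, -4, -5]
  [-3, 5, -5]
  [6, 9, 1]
A ⊗ B =
  [-4, 4, -6]
  [1, 2, -2]
  [1, 4, -1]

Apply the min-plus product entry-by-entry:
  C[0][0] = min over k of (A[0][0] + B[0][0] = 8 + 4 = 12, A[0][1] + B[1][0] = -1 + -3 = -4, A[0][2] + B[2][0] = 1 + 6 = 7) = -4 (attained at k = 1)
  C[0][1] = min over k of (A[0][0] + B[0][1] = 8 + -4 = 4, A[0][1] + B[1][1] = -1 + 5 = 4, A[0][2] + B[2][1] = 1 + 9 = 10) = 4 (attained at k = 0)
  C[0][2] = min over k of (A[0][0] + B[0][2] = 8 + -5 = 3, A[0][1] + B[1][2] = -1 + -5 = -6, A[0][2] + B[2][2] = 1 + 1 = 2) = -6 (attained at k = 1)
  C[1][0] = min over k of (A[1][0] + B[0][0] = 6 + 4 = 10, A[1][1] + B[1][0] = 4 + -3 = 1, A[1][2] + B[2][0] = -3 + 6 = 3) = 1 (attained at k = 1)
  C[1][1] = min over k of (A[1][0] + B[0][1] = 6 + -4 = 2, A[1][1] + B[1][1] = 4 + 5 = 9, A[1][2] + B[2][1] = -3 + 9 = 6) = 2 (attained at k = 0)
  C[1][2] = min over k of (A[1][0] + B[0][2] = 6 + -5 = 1, A[1][1] + B[1][2] = 4 + -5 = -1, A[1][2] + B[2][2] = -3 + 1 = -2) = -2 (attained at k = 2)
  C[2][0] = min over k of (A[2][0] + B[0][0] = 8 + 4 = 12, A[2][1] + B[1][0] = 4 + -3 = 1, A[2][2] + B[2][0] = 3 + 6 = 9) = 1 (attained at k = 1)
  C[2][1] = min over k of (A[2][0] + B[0][1] = 8 + -4 = 4, A[2][1] + B[1][1] = 4 + 5 = 9, A[2][2] + B[2][1] = 3 + 9 = 12) = 4 (attained at k = 0)
  C[2][2] = min over k of (A[2][0] + B[0][2] = 8 + -5 = 3, A[2][1] + B[1][2] = 4 + -5 = -1, A[2][2] + B[2][2] = 3 + 1 = 4) = -1 (attained at k = 1)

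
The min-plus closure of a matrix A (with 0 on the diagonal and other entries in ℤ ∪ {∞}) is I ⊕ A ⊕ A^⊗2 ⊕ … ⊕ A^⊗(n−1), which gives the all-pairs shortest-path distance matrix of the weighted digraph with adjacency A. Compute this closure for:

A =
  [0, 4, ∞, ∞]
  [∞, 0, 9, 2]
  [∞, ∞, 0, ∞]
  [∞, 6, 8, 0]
Closure =
  [0, 4, 13, 6]
  [∞, 0, 9, 2]
  [∞, ∞, 0, ∞]
  [∞, 6, 8, 0]

This is the Floyd-Warshall all-pairs shortest-path computation. For each intermediate vertex k = 0, 1, …, 3, update dist[i][j] ← min(dist[i][j], dist[i][k] + dist[k][j]). The final matrix gives, for each (i, j), the minimum total weight of any directed path from i to j (possibly empty when i = j).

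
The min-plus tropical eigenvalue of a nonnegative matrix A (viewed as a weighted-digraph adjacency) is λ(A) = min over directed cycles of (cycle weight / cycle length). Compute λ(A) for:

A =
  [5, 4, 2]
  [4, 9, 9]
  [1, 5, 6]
λ(A) = 3/2

Enumerate directed cycles and compute their means (weight / length). Sample:
  cycle 0 → 0: weight = 5, length = 1, mean = 5/1 ≈ 5.000
  cycle 1 → 1: weight = 9, length = 1, mean = 9/1 ≈ 9.000
  cycle 2 → 2: weight = 6, length = 1, mean = 6/1 ≈ 6.000
  cycle 0 → 1 → 0: weight = 8, length = 2, mean = 8/2 ≈ 4.000
  cycle 0 → 2 → 0: weight = 3, length = 2, mean = 3/2 ≈ 1.500
  cycle 1 → 0 → 1: weight = 8, length = 2, mean = 8/2 ≈ 4.000
Minimum mean = 1.500, attained e.g. along the cycle 0 → 2 → 0 with weight 3 and length 2. So λ(A) = 3/2 = 3/2.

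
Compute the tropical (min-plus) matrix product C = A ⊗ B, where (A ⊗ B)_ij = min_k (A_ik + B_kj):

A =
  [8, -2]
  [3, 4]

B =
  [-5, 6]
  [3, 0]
A ⊗ B =
  [1, -2]
  [-2, 4]

Apply the min-plus product entry-by-entry:
  C[0][0] = min over k of (A[0][0] + B[0][0] = 8 + -5 = 3, A[0][1] + B[1][0] = -2 + 3 = 1) = 1 (attained at k = 1)
  C[0][1] = min over k of (A[0][0] + B[0][1] = 8 + 6 = 14, A[0][1] + B[1][1] = -2 + 0 = -2) = -2 (attained at k = 1)
  C[1][0] = min over k of (A[1][0] + B[0][0] = 3 + -5 = -2, A[1][1] + B[1][0] = 4 + 3 = 7) = -2 (attained at k = 0)
  C[1][1] = min over k of (A[1][0] + B[0][1] = 3 + 6 = 9, A[1][1] + B[1][1] = 4 + 0 = 4) = 4 (attained at k = 1)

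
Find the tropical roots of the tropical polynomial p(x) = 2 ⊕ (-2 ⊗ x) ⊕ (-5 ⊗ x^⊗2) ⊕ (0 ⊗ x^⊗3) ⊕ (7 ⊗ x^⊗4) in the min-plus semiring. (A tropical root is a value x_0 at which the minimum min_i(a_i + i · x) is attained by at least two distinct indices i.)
Roots: {-7, -5, 3, 4}

Each tropical root is a break point of the lower envelope of the lines y = a_i + i · x (there are 5 lines, with slopes 0, 1, ..., 4). Only the lines that attain the minimum somewhere contribute to roots; other lines are dominated. Here the surviving (envelope) indices are i = 4, i = 3, i = 2, i = 1, i = 0.
Intersections between consecutive envelope lines give the roots: for adjacent envelope indices i < j the intersection is x = (a_i − a_j) / (j − i). Reading off the sorted break points: {-7, -5, 3, 4}.
Verification: at each break x_0, at least two indices attain the minimum of min_i(a_i + i · x_0).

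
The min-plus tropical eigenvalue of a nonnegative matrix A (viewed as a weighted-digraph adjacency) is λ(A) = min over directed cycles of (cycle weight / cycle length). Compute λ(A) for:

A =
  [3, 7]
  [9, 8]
λ(A) = 3

Enumerate directed cycles and compute their means (weight / length). Sample:
  cycle 0 → 0: weight = 3, length = 1, mean = 3/1 ≈ 3.000
  cycle 1 → 1: weight = 8, length = 1, mean = 8/1 ≈ 8.000
  cycle 0 → 1 → 0: weight = 16, length = 2, mean = 16/2 ≈ 8.000
  cycle 1 → 0 → 1: weight = 16, length = 2, mean = 16/2 ≈ 8.000
Minimum mean = 3.000, attained e.g. along the cycle 0 → 0 with weight 3 and length 1. So λ(A) = 3/1 = 3.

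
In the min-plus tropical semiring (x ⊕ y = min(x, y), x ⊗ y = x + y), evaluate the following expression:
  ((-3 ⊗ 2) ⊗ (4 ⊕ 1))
((-3 ⊗ 2) ⊗ (4 ⊕ 1)) = 0

Expand innermost to outermost. Recall ⊕ takes the minimum of its arguments and ⊗ takes their sum. Working out the expression ((-3 ⊗ 2) ⊗ (4 ⊕ 1)) gives 0.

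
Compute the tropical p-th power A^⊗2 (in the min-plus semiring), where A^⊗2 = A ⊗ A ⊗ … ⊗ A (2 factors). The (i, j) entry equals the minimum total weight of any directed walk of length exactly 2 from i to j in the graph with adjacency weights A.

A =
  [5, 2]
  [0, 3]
A^⊗2 =
  [2, 5]
  [3, 2]

Each entry (A^⊗2)_ij equals the minimum over all length-2 walks i = v_0 → v_1 → … → v_2 = j of Σ_t A[v_t][v_{t+1}]. For example, for (i, j) = (0, 1) we minimise over 2 possible intermediate vertex sequences; the minimum is 5, attained along the walk 0 → 1 → 1.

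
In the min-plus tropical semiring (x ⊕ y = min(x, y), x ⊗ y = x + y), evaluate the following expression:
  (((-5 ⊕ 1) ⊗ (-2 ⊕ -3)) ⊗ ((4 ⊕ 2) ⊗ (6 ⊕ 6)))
(((-5 ⊕ 1) ⊗ (-2 ⊕ -3)) ⊗ ((4 ⊕ 2) ⊗ (6 ⊕ 6))) = 0

Expand innermost to outermost. Recall ⊕ takes the minimum of its arguments and ⊗ takes their sum. Working out the expression (((-5 ⊕ 1) ⊗ (-2 ⊕ -3)) ⊗ ((4 ⊕ 2) ⊗ (6 ⊕ 6))) gives 0.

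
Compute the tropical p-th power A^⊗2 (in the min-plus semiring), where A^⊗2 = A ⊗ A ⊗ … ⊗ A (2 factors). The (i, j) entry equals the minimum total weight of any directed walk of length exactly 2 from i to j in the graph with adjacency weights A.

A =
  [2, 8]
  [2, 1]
A^⊗2 =
  [4, 9]
  [3, 2]

Each entry (A^⊗2)_ij equals the minimum over all length-2 walks i = v_0 → v_1 → … → v_2 = j of Σ_t A[v_t][v_{t+1}]. For example, for (i, j) = (0, 1) we minimise over 2 possible intermediate vertex sequences; the minimum is 9, attained along the walk 0 → 1 → 1.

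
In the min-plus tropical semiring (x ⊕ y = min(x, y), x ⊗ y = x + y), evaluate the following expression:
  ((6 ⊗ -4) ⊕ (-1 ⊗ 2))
((6 ⊗ -4) ⊕ (-1 ⊗ 2)) = 1

Expand innermost to outermost. Recall ⊕ takes the minimum of its arguments and ⊗ takes their sum. Working out the expression ((6 ⊗ -4) ⊕ (-1 ⊗ 2)) gives 1.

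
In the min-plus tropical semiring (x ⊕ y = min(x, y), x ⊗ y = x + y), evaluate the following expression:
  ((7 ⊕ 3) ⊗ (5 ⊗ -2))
((7 ⊕ 3) ⊗ (5 ⊗ -2)) = 6

Expand innermost to outermost. Recall ⊕ takes the minimum of its arguments and ⊗ takes their sum. Working out the expression ((7 ⊕ 3) ⊗ (5 ⊗ -2)) gives 6.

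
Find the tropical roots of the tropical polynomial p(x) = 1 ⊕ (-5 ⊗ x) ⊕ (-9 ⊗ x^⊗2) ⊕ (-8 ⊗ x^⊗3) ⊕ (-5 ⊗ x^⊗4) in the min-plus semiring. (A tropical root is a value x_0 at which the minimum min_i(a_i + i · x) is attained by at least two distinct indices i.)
Roots: {-3, -1, 4, 6}

Each tropical root is a break point of the lower envelope of the lines y = a_i + i · x (there are 5 lines, with slopes 0, 1, ..., 4). Only the lines that attain the minimum somewhere contribute to roots; other lines are dominated. Here the surviving (envelope) indices are i = 4, i = 3, i = 2, i = 1, i = 0.
Intersections between consecutive envelope lines give the roots: for adjacent envelope indices i < j the intersection is x = (a_i − a_j) / (j − i). Reading off the sorted break points: {-3, -1, 4, 6}.
Verification: at each break x_0, at least two indices attain the minimum of min_i(a_i + i · x_0).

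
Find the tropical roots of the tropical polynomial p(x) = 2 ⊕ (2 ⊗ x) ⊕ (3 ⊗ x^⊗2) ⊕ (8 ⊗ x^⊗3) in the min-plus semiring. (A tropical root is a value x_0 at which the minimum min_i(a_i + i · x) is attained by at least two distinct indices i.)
Roots: {-5, -1, 0}

Each tropical root is a break point of the lower envelope of the lines y = a_i + i · x (there are 4 lines, with slopes 0, 1, ..., 3). Only the lines that attain the minimum somewhere contribute to roots; other lines are dominated. Here the surviving (envelope) indices are i = 3, i = 2, i = 1, i = 0.
Intersections between consecutive envelope lines give the roots: for adjacent envelope indices i < j the intersection is x = (a_i − a_j) / (j − i). Reading off the sorted break points: {-5, -1, 0}.
Verification: at each break x_0, at least two indices attain the minimum of min_i(a_i + i · x_0).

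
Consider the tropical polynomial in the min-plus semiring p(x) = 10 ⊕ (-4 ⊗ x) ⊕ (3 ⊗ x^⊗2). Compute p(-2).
p(-2) = -6

A tropical monomial a ⊗ x^⊗i evaluates to a + i · x. Evaluating each term at x = -2:
  Term 0 contributes 10 + 0 · -2 = 10
  Term 1 contributes -4 + 1 · -2 = -6
  Term 2 contributes 3 + 2 · -2 = -1
p(-2) = ⊕ of these = min[10, -6, -1] = -6.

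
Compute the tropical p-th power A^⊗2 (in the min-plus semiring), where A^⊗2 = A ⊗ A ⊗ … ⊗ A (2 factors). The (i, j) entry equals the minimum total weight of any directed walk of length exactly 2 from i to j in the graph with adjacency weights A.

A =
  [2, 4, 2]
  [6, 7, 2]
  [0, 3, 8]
A^⊗2 =
  [2, 5, 4]
  [2, 5, 8]
  [2, 4, 2]

Each entry (A^⊗2)_ij equals the minimum over all length-2 walks i = v_0 → v_1 → … → v_2 = j of Σ_t A[v_t][v_{t+1}]. For example, for (i, j) = (0, 2) we minimise over 3 possible intermediate vertex sequences; the minimum is 4, attained along the walk 0 → 0 → 2.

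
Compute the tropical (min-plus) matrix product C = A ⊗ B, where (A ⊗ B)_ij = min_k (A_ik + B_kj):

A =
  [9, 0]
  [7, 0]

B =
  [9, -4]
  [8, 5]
A ⊗ B =
  [8, 5]
  [8, 3]

Apply the min-plus product entry-by-entry:
  C[0][0] = min over k of (A[0][0] + B[0][0] = 9 + 9 = 18, A[0][1] + B[1][0] = 0 + 8 = 8) = 8 (attained at k = 1)
  C[0][1] = min over k of (A[0][0] + B[0][1] = 9 + -4 = 5, A[0][1] + B[1][1] = 0 + 5 = 5) = 5 (attained at k = 0)
  C[1][0] = min over k of (A[1][0] + B[0][0] = 7 + 9 = 16, A[1][1] + B[1][0] = 0 + 8 = 8) = 8 (attained at k = 1)
  C[1][1] = min over k of (A[1][0] + B[0][1] = 7 + -4 = 3, A[1][1] + B[1][1] = 0 + 5 = 5) = 3 (attained at k = 0)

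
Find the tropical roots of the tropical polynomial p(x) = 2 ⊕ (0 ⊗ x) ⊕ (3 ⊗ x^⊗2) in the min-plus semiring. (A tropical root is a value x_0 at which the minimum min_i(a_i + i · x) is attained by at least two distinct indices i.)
Roots: {-3, 2}

Each tropical root is a break point of the lower envelope of the lines y = a_i + i · x (there are 3 lines, with slopes 0, 1, ..., 2). Only the lines that attain the minimum somewhere contribute to roots; other lines are dominated. Here the surviving (envelope) indices are i = 2, i = 1, i = 0.
Intersections between consecutive envelope lines give the roots: for adjacent envelope indices i < j the intersection is x = (a_i − a_j) / (j − i). Reading off the sorted break points: {-3, 2}.
Verification: at each break x_0, at least two indices attain the minimum of min_i(a_i + i · x_0).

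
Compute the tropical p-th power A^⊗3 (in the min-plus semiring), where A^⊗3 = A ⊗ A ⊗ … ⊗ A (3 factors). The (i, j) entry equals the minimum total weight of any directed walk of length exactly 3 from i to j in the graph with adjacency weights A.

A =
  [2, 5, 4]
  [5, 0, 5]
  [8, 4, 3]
A^⊗3 =
  [6, 5, 8]
  [5, 0, 5]
  [9, 4, 9]

Each entry (A^⊗3)_ij equals the minimum over all length-3 walks i = v_0 → v_1 → … → v_3 = j of Σ_t A[v_t][v_{t+1}]. For example, for (i, j) = (0, 2) we minimise over 9 possible intermediate vertex sequences; the minimum is 8, attained along the walk 0 → 0 → 0 → 2.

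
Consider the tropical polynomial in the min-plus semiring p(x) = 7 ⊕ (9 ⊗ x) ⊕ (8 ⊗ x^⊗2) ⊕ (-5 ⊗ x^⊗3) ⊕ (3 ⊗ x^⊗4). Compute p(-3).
p(-3) = -14

A tropical monomial a ⊗ x^⊗i evaluates to a + i · x. Evaluating each term at x = -3:
  Term 0 contributes 7 + 0 · -3 = 7
  Term 1 contributes 9 + 1 · -3 = 6
  Term 2 contributes 8 + 2 · -3 = 2
  Term 3 contributes -5 + 3 · -3 = -14
  Term 4 contributes 3 + 4 · -3 = -9
p(-3) = ⊕ of these = min[7, 6, 2, -14, -9] = -14.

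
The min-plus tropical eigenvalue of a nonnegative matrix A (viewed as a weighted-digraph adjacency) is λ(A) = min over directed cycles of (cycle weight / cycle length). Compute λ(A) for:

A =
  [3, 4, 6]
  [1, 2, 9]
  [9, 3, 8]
λ(A) = 2

Enumerate directed cycles and compute their means (weight / length). Sample:
  cycle 0 → 0: weight = 3, length = 1, mean = 3/1 ≈ 3.000
  cycle 1 → 1: weight = 2, length = 1, mean = 2/1 ≈ 2.000
  cycle 2 → 2: weight = 8, length = 1, mean = 8/1 ≈ 8.000
  cycle 0 → 1 → 0: weight = 5, length = 2, mean = 5/2 ≈ 2.500
  cycle 0 → 2 → 0: weight = 15, length = 2, mean = 15/2 ≈ 7.500
  cycle 1 → 0 → 1: weight = 5, length = 2, mean = 5/2 ≈ 2.500
Minimum mean = 2.000, attained e.g. along the cycle 1 → 1 with weight 2 and length 1. So λ(A) = 2/1 = 2.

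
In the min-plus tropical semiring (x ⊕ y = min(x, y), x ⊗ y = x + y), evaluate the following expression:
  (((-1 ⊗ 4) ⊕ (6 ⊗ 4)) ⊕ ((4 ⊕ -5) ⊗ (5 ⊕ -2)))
(((-1 ⊗ 4) ⊕ (6 ⊗ 4)) ⊕ ((4 ⊕ -5) ⊗ (5 ⊕ -2))) = -7

Expand innermost to outermost. Recall ⊕ takes the minimum of its arguments and ⊗ takes their sum. Working out the expression (((-1 ⊗ 4) ⊕ (6 ⊗ 4)) ⊕ ((4 ⊕ -5) ⊗ (5 ⊕ -2))) gives -7.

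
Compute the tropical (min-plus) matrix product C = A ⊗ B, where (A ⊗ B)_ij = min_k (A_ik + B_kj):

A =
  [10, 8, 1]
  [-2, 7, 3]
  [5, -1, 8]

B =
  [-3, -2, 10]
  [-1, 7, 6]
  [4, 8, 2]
A ⊗ B =
  [5, 8, 3]
  [-5, -4, 5]
  [-2, 3, 5]

Apply the min-plus product entry-by-entry:
  C[0][0] = min over k of (A[0][0] + B[0][0] = 10 + -3 = 7, A[0][1] + B[1][0] = 8 + -1 = 7, A[0][2] + B[2][0] = 1 + 4 = 5) = 5 (attained at k = 2)
  C[0][1] = min over k of (A[0][0] + B[0][1] = 10 + -2 = 8, A[0][1] + B[1][1] = 8 + 7 = 15, A[0][2] + B[2][1] = 1 + 8 = 9) = 8 (attained at k = 0)
  C[0][2] = min over k of (A[0][0] + B[0][2] = 10 + 10 = 20, A[0][1] + B[1][2] = 8 + 6 = 14, A[0][2] + B[2][2] = 1 + 2 = 3) = 3 (attained at k = 2)
  C[1][0] = min over k of (A[1][0] + B[0][0] = -2 + -3 = -5, A[1][1] + B[1][0] = 7 + -1 = 6, A[1][2] + B[2][0] = 3 + 4 = 7) = -5 (attained at k = 0)
  C[1][1] = min over k of (A[1][0] + B[0][1] = -2 + -2 = -4, A[1][1] + B[1][1] = 7 + 7 = 14, A[1][2] + B[2][1] = 3 + 8 = 11) = -4 (attained at k = 0)
  C[1][2] = min over k of (A[1][0] + B[0][2] = -2 + 10 = 8, A[1][1] + B[1][2] = 7 + 6 = 13, A[1][2] + B[2][2] = 3 + 2 = 5) = 5 (attained at k = 2)
  C[2][0] = min over k of (A[2][0] + B[0][0] = 5 + -3 = 2, A[2][1] + B[1][0] = -1 + -1 = -2, A[2][2] + B[2][0] = 8 + 4 = 12) = -2 (attained at k = 1)
  C[2][1] = min over k of (A[2][0] + B[0][1] = 5 + -2 = 3, A[2][1] + B[1][1] = -1 + 7 = 6, A[2][2] + B[2][1] = 8 + 8 = 16) = 3 (attained at k = 0)
  C[2][2] = min over k of (A[2][0] + B[0][2] = 5 + 10 = 15, A[2][1] + B[1][2] = -1 + 6 = 5, A[2][2] + B[2][2] = 8 + 2 = 10) = 5 (attained at k = 1)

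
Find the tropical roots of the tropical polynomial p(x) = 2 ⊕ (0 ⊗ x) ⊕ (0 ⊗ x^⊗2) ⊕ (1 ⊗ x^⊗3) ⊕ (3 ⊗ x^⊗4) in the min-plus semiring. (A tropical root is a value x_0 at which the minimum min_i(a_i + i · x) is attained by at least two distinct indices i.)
Roots: {-2, -1, 0, 2}

Each tropical root is a break point of the lower envelope of the lines y = a_i + i · x (there are 5 lines, with slopes 0, 1, ..., 4). Only the lines that attain the minimum somewhere contribute to roots; other lines are dominated. Here the surviving (envelope) indices are i = 4, i = 3, i = 2, i = 1, i = 0.
Intersections between consecutive envelope lines give the roots: for adjacent envelope indices i < j the intersection is x = (a_i − a_j) / (j − i). Reading off the sorted break points: {-2, -1, 0, 2}.
Verification: at each break x_0, at least two indices attain the minimum of min_i(a_i + i · x_0).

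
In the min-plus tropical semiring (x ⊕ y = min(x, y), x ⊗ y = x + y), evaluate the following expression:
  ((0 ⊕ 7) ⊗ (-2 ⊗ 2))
((0 ⊕ 7) ⊗ (-2 ⊗ 2)) = 0

Expand innermost to outermost. Recall ⊕ takes the minimum of its arguments and ⊗ takes their sum. Working out the expression ((0 ⊕ 7) ⊗ (-2 ⊗ 2)) gives 0.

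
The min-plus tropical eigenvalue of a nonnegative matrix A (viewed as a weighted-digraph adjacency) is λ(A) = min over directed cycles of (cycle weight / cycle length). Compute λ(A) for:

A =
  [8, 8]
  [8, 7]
λ(A) = 7

Enumerate directed cycles and compute their means (weight / length). Sample:
  cycle 0 → 0: weight = 8, length = 1, mean = 8/1 ≈ 8.000
  cycle 1 → 1: weight = 7, length = 1, mean = 7/1 ≈ 7.000
  cycle 0 → 1 → 0: weight = 16, length = 2, mean = 16/2 ≈ 8.000
  cycle 1 → 0 → 1: weight = 16, length = 2, mean = 16/2 ≈ 8.000
Minimum mean = 7.000, attained e.g. along the cycle 1 → 1 with weight 7 and length 1. So λ(A) = 7/1 = 7.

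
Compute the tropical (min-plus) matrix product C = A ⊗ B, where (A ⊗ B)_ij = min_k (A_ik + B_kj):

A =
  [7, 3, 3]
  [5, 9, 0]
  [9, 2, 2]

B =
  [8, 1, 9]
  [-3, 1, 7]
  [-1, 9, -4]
A ⊗ B =
  [0, 4, -1]
  [-1, 6, -4]
  [-1, 3, -2]

Apply the min-plus product entry-by-entry:
  C[0][0] = min over k of (A[0][0] + B[0][0] = 7 + 8 = 15, A[0][1] + B[1][0] = 3 + -3 = 0, A[0][2] + B[2][0] = 3 + -1 = 2) = 0 (attained at k = 1)
  C[0][1] = min over k of (A[0][0] + B[0][1] = 7 + 1 = 8, A[0][1] + B[1][1] = 3 + 1 = 4, A[0][2] + B[2][1] = 3 + 9 = 12) = 4 (attained at k = 1)
  C[0][2] = min over k of (A[0][0] + B[0][2] = 7 + 9 = 16, A[0][1] + B[1][2] = 3 + 7 = 10, A[0][2] + B[2][2] = 3 + -4 = -1) = -1 (attained at k = 2)
  C[1][0] = min over k of (A[1][0] + B[0][0] = 5 + 8 = 13, A[1][1] + B[1][0] = 9 + -3 = 6, A[1][2] + B[2][0] = 0 + -1 = -1) = -1 (attained at k = 2)
  C[1][1] = min over k of (A[1][0] + B[0][1] = 5 + 1 = 6, A[1][1] + B[1][1] = 9 + 1 = 10, A[1][2] + B[2][1] = 0 + 9 = 9) = 6 (attained at k = 0)
  C[1][2] = min over k of (A[1][0] + B[0][2] = 5 + 9 = 14, A[1][1] + B[1][2] = 9 + 7 = 16, A[1][2] + B[2][2] = 0 + -4 = -4) = -4 (attained at k = 2)
  C[2][0] = min over k of (A[2][0] + B[0][0] = 9 + 8 = 17, A[2][1] + B[1][0] = 2 + -3 = -1, A[2][2] + B[2][0] = 2 + -1 = 1) = -1 (attained at k = 1)
  C[2][1] = min over k of (A[2][0] + B[0][1] = 9 + 1 = 10, A[2][1] + B[1][1] = 2 + 1 = 3, A[2][2] + B[2][1] = 2 + 9 = 11) = 3 (attained at k = 1)
  C[2][2] = min over k of (A[2][0] + B[0][2] = 9 + 9 = 18, A[2][1] + B[1][2] = 2 + 7 = 9, A[2][2] + B[2][2] = 2 + -4 = -2) = -2 (attained at k = 2)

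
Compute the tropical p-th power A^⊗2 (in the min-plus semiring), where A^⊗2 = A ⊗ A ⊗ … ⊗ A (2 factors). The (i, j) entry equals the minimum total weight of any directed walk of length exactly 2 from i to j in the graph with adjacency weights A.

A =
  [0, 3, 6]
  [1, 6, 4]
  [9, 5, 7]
A^⊗2 =
  [0, 3, 6]
  [1, 4, 7]
  [6, 11, 9]

Each entry (A^⊗2)_ij equals the minimum over all length-2 walks i = v_0 → v_1 → … → v_2 = j of Σ_t A[v_t][v_{t+1}]. For example, for (i, j) = (0, 2) we minimise over 3 possible intermediate vertex sequences; the minimum is 6, attained along the walk 0 → 0 → 2.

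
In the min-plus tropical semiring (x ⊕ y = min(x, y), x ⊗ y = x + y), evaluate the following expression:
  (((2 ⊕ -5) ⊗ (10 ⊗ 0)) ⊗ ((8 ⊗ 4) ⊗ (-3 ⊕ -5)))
(((2 ⊕ -5) ⊗ (10 ⊗ 0)) ⊗ ((8 ⊗ 4) ⊗ (-3 ⊕ -5))) = 12

Expand innermost to outermost. Recall ⊕ takes the minimum of its arguments and ⊗ takes their sum. Working out the expression (((2 ⊕ -5) ⊗ (10 ⊗ 0)) ⊗ ((8 ⊗ 4) ⊗ (-3 ⊕ -5))) gives 12.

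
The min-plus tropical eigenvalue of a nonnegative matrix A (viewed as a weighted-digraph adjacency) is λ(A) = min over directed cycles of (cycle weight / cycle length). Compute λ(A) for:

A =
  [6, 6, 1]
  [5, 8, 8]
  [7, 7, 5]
λ(A) = 4

Enumerate directed cycles and compute their means (weight / length). Sample:
  cycle 0 → 0: weight = 6, length = 1, mean = 6/1 ≈ 6.000
  cycle 1 → 1: weight = 8, length = 1, mean = 8/1 ≈ 8.000
  cycle 2 → 2: weight = 5, length = 1, mean = 5/1 ≈ 5.000
  cycle 0 → 1 → 0: weight = 11, length = 2, mean = 11/2 ≈ 5.500
  cycle 0 → 2 → 0: weight = 8, length = 2, mean = 8/2 ≈ 4.000
  cycle 1 → 0 → 1: weight = 11, length = 2, mean = 11/2 ≈ 5.500
Minimum mean = 4.000, attained e.g. along the cycle 0 → 2 → 0 with weight 8 and length 2. So λ(A) = 8/2 = 4.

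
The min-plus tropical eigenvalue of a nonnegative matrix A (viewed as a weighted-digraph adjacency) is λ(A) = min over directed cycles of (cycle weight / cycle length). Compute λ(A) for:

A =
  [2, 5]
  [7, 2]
λ(A) = 2

Enumerate directed cycles and compute their means (weight / length). Sample:
  cycle 0 → 0: weight = 2, length = 1, mean = 2/1 ≈ 2.000
  cycle 1 → 1: weight = 2, length = 1, mean = 2/1 ≈ 2.000
  cycle 0 → 1 → 0: weight = 12, length = 2, mean = 12/2 ≈ 6.000
  cycle 1 → 0 → 1: weight = 12, length = 2, mean = 12/2 ≈ 6.000
Minimum mean = 2.000, attained e.g. along the cycle 0 → 0 with weight 2 and length 1. So λ(A) = 2/1 = 2.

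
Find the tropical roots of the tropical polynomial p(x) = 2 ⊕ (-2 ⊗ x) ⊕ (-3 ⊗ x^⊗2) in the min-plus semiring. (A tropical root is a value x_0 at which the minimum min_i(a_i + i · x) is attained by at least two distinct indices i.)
Roots: {1, 4}

Each tropical root is a break point of the lower envelope of the lines y = a_i + i · x (there are 3 lines, with slopes 0, 1, ..., 2). Only the lines that attain the minimum somewhere contribute to roots; other lines are dominated. Here the surviving (envelope) indices are i = 2, i = 1, i = 0.
Intersections between consecutive envelope lines give the roots: for adjacent envelope indices i < j the intersection is x = (a_i − a_j) / (j − i). Reading off the sorted break points: {1, 4}.
Verification: at each break x_0, at least two indices attain the minimum of min_i(a_i + i · x_0).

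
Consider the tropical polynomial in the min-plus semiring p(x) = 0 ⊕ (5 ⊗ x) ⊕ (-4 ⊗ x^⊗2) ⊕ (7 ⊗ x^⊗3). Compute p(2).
p(2) = 0

A tropical monomial a ⊗ x^⊗i evaluates to a + i · x. Evaluating each term at x = 2:
  Term 0 contributes 0 + 0 · 2 = 0
  Term 1 contributes 5 + 1 · 2 = 7
  Term 2 contributes -4 + 2 · 2 = 0
  Term 3 contributes 7 + 3 · 2 = 13
p(2) = ⊕ of these = min[0, 7, 0, 13] = 0.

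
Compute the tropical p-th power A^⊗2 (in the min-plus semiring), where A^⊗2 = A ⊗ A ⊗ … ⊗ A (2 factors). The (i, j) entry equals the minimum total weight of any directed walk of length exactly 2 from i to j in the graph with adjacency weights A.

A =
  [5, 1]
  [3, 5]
A^⊗2 =
  [4, 6]
  [8, 4]

Each entry (A^⊗2)_ij equals the minimum over all length-2 walks i = v_0 → v_1 → … → v_2 = j of Σ_t A[v_t][v_{t+1}]. For example, for (i, j) = (0, 1) we minimise over 2 possible intermediate vertex sequences; the minimum is 6, attained along the walk 0 → 0 → 1.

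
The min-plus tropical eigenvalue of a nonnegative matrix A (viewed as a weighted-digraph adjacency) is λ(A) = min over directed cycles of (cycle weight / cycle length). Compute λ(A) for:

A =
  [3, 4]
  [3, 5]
λ(A) = 3

Enumerate directed cycles and compute their means (weight / length). Sample:
  cycle 0 → 0: weight = 3, length = 1, mean = 3/1 ≈ 3.000
  cycle 1 → 1: weight = 5, length = 1, mean = 5/1 ≈ 5.000
  cycle 0 → 1 → 0: weight = 7, length = 2, mean = 7/2 ≈ 3.500
  cycle 1 → 0 → 1: weight = 7, length = 2, mean = 7/2 ≈ 3.500
Minimum mean = 3.000, attained e.g. along the cycle 0 → 0 with weight 3 and length 1. So λ(A) = 3/1 = 3.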